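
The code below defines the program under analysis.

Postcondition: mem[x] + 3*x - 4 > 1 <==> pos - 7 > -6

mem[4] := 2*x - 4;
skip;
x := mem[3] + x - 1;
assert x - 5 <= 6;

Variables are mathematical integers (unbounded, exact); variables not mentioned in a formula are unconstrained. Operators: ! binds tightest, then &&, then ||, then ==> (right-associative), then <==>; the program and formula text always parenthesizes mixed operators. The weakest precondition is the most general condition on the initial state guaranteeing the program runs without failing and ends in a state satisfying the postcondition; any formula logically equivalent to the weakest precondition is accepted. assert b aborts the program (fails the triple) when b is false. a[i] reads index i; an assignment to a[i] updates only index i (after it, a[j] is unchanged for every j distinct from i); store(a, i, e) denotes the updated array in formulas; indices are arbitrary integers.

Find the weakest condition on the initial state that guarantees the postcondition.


Working backward. After the program, the postcondition mem[x] + 3*x - 4 > 1 <==> pos - 7 > -6 must hold; in canonical form it is mem[x] + 3*x > 5 <==> pos > 1.
Before assert x - 5 <= 6: x <= 11 && (mem[x] + 3*x > 5 <==> pos > 1)
Before x := mem[3] + x - 1: mem[3] + x <= 12 && (3*mem[3] + mem[mem[3] + x - 1] + 3*x > 8 <==> pos > 1)
Before skip: mem[3] + x <= 12 && (3*mem[3] + mem[mem[3] + x - 1] + 3*x > 8 <==> pos > 1)
Before mem[4] := 2*x - 4: mem[3] + x <= 12 && (3*mem[3] + store(mem, 4, 2*x - 4)[mem[3] + x - 1] + 3*x > 8 <==> pos > 1)
Answer: WP = mem[3] + x <= 12 && (3*mem[3] + store(mem, 4, 2*x - 4)[mem[3] + x - 1] + 3*x > 8 <==> pos > 1)


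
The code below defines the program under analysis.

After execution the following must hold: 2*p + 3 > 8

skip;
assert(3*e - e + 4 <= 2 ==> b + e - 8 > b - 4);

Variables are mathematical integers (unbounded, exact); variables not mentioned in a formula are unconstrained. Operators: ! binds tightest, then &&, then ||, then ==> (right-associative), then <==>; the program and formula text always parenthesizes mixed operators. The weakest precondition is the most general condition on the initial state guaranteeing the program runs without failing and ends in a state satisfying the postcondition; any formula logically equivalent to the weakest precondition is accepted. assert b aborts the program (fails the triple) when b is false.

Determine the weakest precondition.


Working backward. After the program, the postcondition 2*p + 3 > 8 must hold; in canonical form it is 2*p > 5.
Before assert 3*e - e + 4 <= 2 ==> b + e - 8 > b - 4: (2*e <= -2 ==> e > 4) && 2*p > 5
Before skip: (2*e <= -2 ==> e > 4) && 2*p > 5
Answer: WP = (2*e <= -2 ==> e > 4) && 2*p > 5


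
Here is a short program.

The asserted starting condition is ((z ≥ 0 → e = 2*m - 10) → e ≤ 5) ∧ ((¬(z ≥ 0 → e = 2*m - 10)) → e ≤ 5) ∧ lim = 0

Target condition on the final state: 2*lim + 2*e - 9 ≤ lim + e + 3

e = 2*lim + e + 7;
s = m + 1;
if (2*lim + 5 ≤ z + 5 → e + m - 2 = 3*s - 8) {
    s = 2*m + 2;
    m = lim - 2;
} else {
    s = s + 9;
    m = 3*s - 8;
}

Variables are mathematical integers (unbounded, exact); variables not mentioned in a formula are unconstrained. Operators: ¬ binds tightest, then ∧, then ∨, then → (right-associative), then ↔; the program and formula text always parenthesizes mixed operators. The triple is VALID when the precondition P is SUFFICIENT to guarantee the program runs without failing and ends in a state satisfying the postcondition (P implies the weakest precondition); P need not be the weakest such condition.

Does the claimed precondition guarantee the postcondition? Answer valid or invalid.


Working backward. After the program, the postcondition 2*lim + 2*e - 9 ≤ lim + e + 3 must hold; in canonical form it is e + lim ≤ 12.
Then branch requires e + lim ≤ 12; else branch requires e + lim ≤ 12.
Before the if: ((2*lim ≤ z → e + m = 3*s - 6) → e + lim ≤ 12) ∧ ((¬(2*lim ≤ z → e + m = 3*s - 6)) → e + lim ≤ 12)
Before s := m + 1: ((2*lim ≤ z → e = 2*m - 3) → e + lim ≤ 12) ∧ ((¬(2*lim ≤ z → e = 2*m - 3)) → e + lim ≤ 12)
Before e := 2*lim + e + 7: ((2*lim ≤ z → e + 2*lim = 2*m - 10) → e + 3*lim ≤ 5) ∧ ((¬(2*lim ≤ z → e + 2*lim = 2*m - 10)) → e + 3*lim ≤ 5)
The weakest precondition is ((2*lim ≤ z → e + 2*lim = 2*m - 10) → e + 3*lim ≤ 5) ∧ ((¬(2*lim ≤ z → e + 2*lim = 2*m - 10)) → e + 3*lim ≤ 5).
Check whether ((z ≥ 0 → e = 2*m - 10) → e ≤ 5) ∧ ((¬(z ≥ 0 → e = 2*m - 10)) → e ≤ 5) ∧ lim = 0 implies it.
Every state satisfying the precondition satisfies the weakest precondition: the implication holds.
Answer: valid


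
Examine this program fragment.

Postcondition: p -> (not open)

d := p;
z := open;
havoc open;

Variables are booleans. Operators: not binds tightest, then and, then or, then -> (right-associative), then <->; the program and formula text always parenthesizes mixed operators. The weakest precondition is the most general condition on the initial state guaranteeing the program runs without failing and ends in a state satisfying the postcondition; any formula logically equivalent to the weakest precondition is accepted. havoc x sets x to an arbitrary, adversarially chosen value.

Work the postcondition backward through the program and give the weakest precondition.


Working backward. After the program, p -> (not open) must hold.
Before havoc open: not p
Before z := open: not p
Before d := p: not p
Answer: WP = not p


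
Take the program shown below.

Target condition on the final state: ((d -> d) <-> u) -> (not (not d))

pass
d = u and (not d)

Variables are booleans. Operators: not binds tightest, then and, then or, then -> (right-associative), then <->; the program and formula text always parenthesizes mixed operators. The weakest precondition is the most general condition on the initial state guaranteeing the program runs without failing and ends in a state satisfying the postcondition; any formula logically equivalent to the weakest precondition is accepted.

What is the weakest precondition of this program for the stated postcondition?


Working backward. After the program, the postcondition ((d -> d) <-> u) -> (not (not d)) must hold; in canonical form it is u -> d.
Before d := u and (not d): u -> (u and (not d))
Before skip: u -> (u and (not d))
Answer: WP = u -> (u and (not d))


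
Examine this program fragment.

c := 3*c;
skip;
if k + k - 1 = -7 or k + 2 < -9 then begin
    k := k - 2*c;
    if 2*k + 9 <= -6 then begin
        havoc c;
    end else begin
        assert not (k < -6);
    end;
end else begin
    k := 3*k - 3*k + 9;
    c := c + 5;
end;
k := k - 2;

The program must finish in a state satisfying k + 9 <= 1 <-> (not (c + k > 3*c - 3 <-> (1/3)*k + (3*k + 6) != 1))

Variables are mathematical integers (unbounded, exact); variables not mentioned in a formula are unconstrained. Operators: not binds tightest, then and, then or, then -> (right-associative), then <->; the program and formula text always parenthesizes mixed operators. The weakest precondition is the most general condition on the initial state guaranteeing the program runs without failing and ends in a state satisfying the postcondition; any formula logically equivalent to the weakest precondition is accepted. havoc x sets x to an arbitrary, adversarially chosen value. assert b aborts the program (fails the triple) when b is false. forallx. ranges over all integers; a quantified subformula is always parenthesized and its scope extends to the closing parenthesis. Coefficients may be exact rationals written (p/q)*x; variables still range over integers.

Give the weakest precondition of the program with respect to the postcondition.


Working backward. After the program, the postcondition k + 9 <= 1 <-> (not (c + k > 3*c - 3 <-> (1/3)*k + (3*k + 6) != 1)) must hold; in canonical form it is k <= -8 <-> (not (k > 2*c - 3 <-> (10/3)*k != -5)).
Before k := k - 2: k <= -6 <-> (not (k > 2*c - 1 <-> (10/3)*k != 5/3))
Then branch requires (2*k <= 4*c - 15 -> (forall c_1. (k <= 2*c - 6 <-> (not (k > 2*c + 2*c_1 - 1 <-> (10/3)*k != (20/3)*c + 5/3))))) and ((not (2*k <= 4*c - 15)) -> ((not (k < 2*c - 6)) and (k <= 2*c - 6 <-> (not (k > 4*c - 1 <-> (10/3)*k != (20/3)*c + 5/3))))); else branch requires 2*c < 0.
Before the if: ((2*k = -6 or k < -11) -> ((2*k <= 4*c - 15 -> (forall c_1. (k <= 2*c - 6 <-> (not (k > 2*c + 2*c_1 - 1 <-> (10/3)*k != (20/3)*c + 5/3))))) and ((not (2*k <= 4*c - 15)) -> ((not (k < 2*c - 6)) and (k <= 2*c - 6 <-> (not (k > 4*c - 1 <-> (10/3)*k != (20/3)*c + 5/3))))))) and ((not (2*k = -6 or k < -11)) -> 2*c < 0)
Before skip: ((2*k = -6 or k < -11) -> ((2*k <= 4*c - 15 -> (forall c_1. (k <= 2*c - 6 <-> (not (k > 2*c + 2*c_1 - 1 <-> (10/3)*k != (20/3)*c + 5/3))))) and ((not (2*k <= 4*c - 15)) -> ((not (k < 2*c - 6)) and (k <= 2*c - 6 <-> (not (k > 4*c - 1 <-> (10/3)*k != (20/3)*c + 5/3))))))) and ((not (2*k = -6 or k < -11)) -> 2*c < 0)
Before c := 3*c: ((2*k = -6 or k < -11) -> ((2*k <= 12*c - 15 -> (forall c_1. (k <= 6*c - 6 <-> (not (k > 6*c + 2*c_1 - 1 <-> (10/3)*k != 20*c + 5/3))))) and ((not (2*k <= 12*c - 15)) -> ((not (k < 6*c - 6)) and (k <= 6*c - 6 <-> (not (k > 12*c - 1 <-> (10/3)*k != 20*c + 5/3))))))) and ((not (2*k = -6 or k < -11)) -> 6*c < 0)
Answer: WP = ((2*k = -6 or k < -11) -> ((2*k <= 12*c - 15 -> (forall c_1. (k <= 6*c - 6 <-> (not (k > 6*c + 2*c_1 - 1 <-> (10/3)*k != 20*c + 5/3))))) and ((not (2*k <= 12*c - 15)) -> ((not (k < 6*c - 6)) and (k <= 6*c - 6 <-> (not (k > 12*c - 1 <-> (10/3)*k != 20*c + 5/3))))))) and ((not (2*k = -6 or k < -11)) -> 6*c < 0)


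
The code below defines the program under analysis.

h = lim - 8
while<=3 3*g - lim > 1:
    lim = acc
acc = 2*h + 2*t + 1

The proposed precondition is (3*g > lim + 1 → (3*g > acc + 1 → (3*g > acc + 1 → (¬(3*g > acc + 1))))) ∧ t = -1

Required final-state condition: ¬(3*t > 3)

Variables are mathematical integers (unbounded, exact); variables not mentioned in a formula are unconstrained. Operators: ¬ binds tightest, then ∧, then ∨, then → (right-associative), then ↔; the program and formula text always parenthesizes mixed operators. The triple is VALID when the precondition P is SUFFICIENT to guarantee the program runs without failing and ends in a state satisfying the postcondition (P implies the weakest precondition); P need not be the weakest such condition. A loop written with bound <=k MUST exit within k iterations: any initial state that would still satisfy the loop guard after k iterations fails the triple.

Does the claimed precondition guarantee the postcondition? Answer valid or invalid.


Working backward. After the program, ¬(3*t > 3) must hold.
Before acc := 2*h + 2*t + 1: ¬(3*t > 3)
Before the loop (bound <=3), unroll the exhaustion recursion (WP_0 = exit-now case; WP_j = one more guarded iteration, up to j = 3):
  WP_0: (¬(3*g > lim + 1)) ∧ (¬(3*t > 3))
  WP_1: (3*g > lim + 1 → ((¬(3*g > acc + 1)) ∧ (¬(3*t > 3)))) ∧ ((¬(3*g > lim + 1)) → (¬(3*t > 3)))
  WP_2: (3*g > lim + 1 → ((3*g > acc + 1 → ((¬(3*g > acc + 1)) ∧ (¬(3*t > 3)))) ∧ ((¬(3*g > acc + 1)) → (¬(3*t > 3))))) ∧ ((¬(3*g > lim + 1)) → (¬(3*t > 3)))
  WP_3: (3*g > lim + 1 → ((3*g > acc + 1 → ((3*g > acc + 1 → ((¬(3*g > acc + 1)) ∧ (¬(3*t > 3)))) ∧ ((¬(3*g > acc + 1)) → (¬(3*t > 3))))) ∧ ((¬(3*g > acc + 1)) → (¬(3*t > 3))))) ∧ ((¬(3*g > lim + 1)) → (¬(3*t > 3)))
So before the loop: (3*g > lim + 1 → ((3*g > acc + 1 → ((3*g > acc + 1 → ((¬(3*g > acc + 1)) ∧ (¬(3*t > 3)))) ∧ ((¬(3*g > acc + 1)) → (¬(3*t > 3))))) ∧ ((¬(3*g > acc + 1)) → (¬(3*t > 3))))) ∧ ((¬(3*g > lim + 1)) → (¬(3*t > 3)))
Before h := lim - 8: (3*g > lim + 1 → ((3*g > acc + 1 → ((3*g > acc + 1 → ((¬(3*g > acc + 1)) ∧ (¬(3*t > 3)))) ∧ ((¬(3*g > acc + 1)) → (¬(3*t > 3))))) ∧ ((¬(3*g > acc + 1)) → (¬(3*t > 3))))) ∧ ((¬(3*g > lim + 1)) → (¬(3*t > 3)))
The weakest precondition is (3*g > lim + 1 → ((3*g > acc + 1 → ((3*g > acc + 1 → ((¬(3*g > acc + 1)) ∧ (¬(3*t > 3)))) ∧ ((¬(3*g > acc + 1)) → (¬(3*t > 3))))) ∧ ((¬(3*g > acc + 1)) → (¬(3*t > 3))))) ∧ ((¬(3*g > lim + 1)) → (¬(3*t > 3))).
Check whether (3*g > lim + 1 → (3*g > acc + 1 → (3*g > acc + 1 → (¬(3*g > acc + 1))))) ∧ t = -1 implies it.
Every state satisfying the precondition satisfies the weakest precondition: the implication holds.
Answer: valid


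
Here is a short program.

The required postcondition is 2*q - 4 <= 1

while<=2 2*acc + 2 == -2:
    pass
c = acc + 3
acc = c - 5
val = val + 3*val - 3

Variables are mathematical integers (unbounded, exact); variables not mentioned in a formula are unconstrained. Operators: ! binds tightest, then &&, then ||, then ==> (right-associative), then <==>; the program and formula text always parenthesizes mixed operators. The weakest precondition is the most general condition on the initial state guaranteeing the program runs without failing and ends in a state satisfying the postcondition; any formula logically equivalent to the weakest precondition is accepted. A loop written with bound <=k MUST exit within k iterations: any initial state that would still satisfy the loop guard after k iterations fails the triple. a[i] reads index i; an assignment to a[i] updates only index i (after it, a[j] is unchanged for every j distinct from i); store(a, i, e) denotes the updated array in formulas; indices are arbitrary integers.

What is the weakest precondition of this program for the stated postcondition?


Working backward. After the program, the postcondition 2*q - 4 <= 1 must hold; in canonical form it is 2*q <= 5.
Before val := val + 3*val - 3: 2*q <= 5
Before acc := c - 5: 2*q <= 5
Before c := acc + 3: 2*q <= 5
Before the loop (bound <=2), unroll the exhaustion recursion (WP_0 = exit-now case; WP_j = one more guarded iteration, up to j = 2):
  WP_0: (!(2*acc == -4)) && 2*q <= 5
  WP_1: (2*acc == -4 ==> ((!(2*acc == -4)) && 2*q <= 5)) && ((!(2*acc == -4)) ==> 2*q <= 5)
  WP_2: (2*acc == -4 ==> ((2*acc == -4 ==> ((!(2*acc == -4)) && 2*q <= 5)) && ((!(2*acc == -4)) ==> 2*q <= 5))) && ((!(2*acc == -4)) ==> 2*q <= 5)
So before the loop: (2*acc == -4 ==> ((2*acc == -4 ==> ((!(2*acc == -4)) && 2*q <= 5)) && ((!(2*acc == -4)) ==> 2*q <= 5))) && ((!(2*acc == -4)) ==> 2*q <= 5)
Answer: WP = (2*acc == -4 ==> ((2*acc == -4 ==> ((!(2*acc == -4)) && 2*q <= 5)) && ((!(2*acc == -4)) ==> 2*q <= 5))) && ((!(2*acc == -4)) ==> 2*q <= 5)


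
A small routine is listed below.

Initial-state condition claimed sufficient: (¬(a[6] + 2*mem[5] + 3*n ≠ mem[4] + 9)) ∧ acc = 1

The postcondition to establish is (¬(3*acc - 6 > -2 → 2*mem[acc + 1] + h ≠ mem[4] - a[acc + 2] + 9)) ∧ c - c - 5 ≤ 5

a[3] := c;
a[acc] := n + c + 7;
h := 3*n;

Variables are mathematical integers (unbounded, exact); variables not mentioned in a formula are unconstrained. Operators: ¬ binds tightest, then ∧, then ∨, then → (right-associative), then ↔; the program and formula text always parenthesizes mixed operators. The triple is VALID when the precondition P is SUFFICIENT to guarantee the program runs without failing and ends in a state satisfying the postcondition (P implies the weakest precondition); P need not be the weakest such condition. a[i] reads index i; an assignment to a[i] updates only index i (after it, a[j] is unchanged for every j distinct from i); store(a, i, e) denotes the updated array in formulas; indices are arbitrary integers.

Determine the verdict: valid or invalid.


Working backward. After the program, the postcondition (¬(3*acc - 6 > -2 → 2*mem[acc + 1] + h ≠ mem[4] - a[acc + 2] + 9)) ∧ c - c - 5 ≤ 5 must hold; in canonical form it is ¬(3*acc > 4 → a[acc + 2] + 2*mem[acc + 1] + h ≠ mem[4] + 9).
Before h := 3*n: ¬(3*acc > 4 → a[acc + 2] + 2*mem[acc + 1] + 3*n ≠ mem[4] + 9)
Before a[acc] := n + c + 7: ¬(3*acc > 4 → 2*mem[acc + 1] + store(a, acc, c + n + 7)[acc + 2] + 3*n ≠ mem[4] + 9)
Before a[3] := c: ¬(3*acc > 4 → 2*mem[acc + 1] + store(store(a, 3, c), acc, c + n + 7)[acc + 2] + 3*n ≠ mem[4] + 9)
The weakest precondition is ¬(3*acc > 4 → 2*mem[acc + 1] + store(store(a, 3, c), acc, c + n + 7)[acc + 2] + 3*n ≠ mem[4] + 9).
Check whether (¬(a[6] + 2*mem[5] + 3*n ≠ mem[4] + 9)) ∧ acc = 1 implies it.
Countermodel: at the initial state a = {[1] = 9, [2] = 9, [3] = 9, [4] = 9, [5] = 9, [6] = 9, elsewhere 9}, acc = 1, c = 0, mem = {[1] = 0, [2] = 0, [3] = 0, [4] = 0, [5] = 0, [6] = 0, elsewhere 0}, n = 0, the precondition holds but the weakest precondition fails.
Answer: invalid


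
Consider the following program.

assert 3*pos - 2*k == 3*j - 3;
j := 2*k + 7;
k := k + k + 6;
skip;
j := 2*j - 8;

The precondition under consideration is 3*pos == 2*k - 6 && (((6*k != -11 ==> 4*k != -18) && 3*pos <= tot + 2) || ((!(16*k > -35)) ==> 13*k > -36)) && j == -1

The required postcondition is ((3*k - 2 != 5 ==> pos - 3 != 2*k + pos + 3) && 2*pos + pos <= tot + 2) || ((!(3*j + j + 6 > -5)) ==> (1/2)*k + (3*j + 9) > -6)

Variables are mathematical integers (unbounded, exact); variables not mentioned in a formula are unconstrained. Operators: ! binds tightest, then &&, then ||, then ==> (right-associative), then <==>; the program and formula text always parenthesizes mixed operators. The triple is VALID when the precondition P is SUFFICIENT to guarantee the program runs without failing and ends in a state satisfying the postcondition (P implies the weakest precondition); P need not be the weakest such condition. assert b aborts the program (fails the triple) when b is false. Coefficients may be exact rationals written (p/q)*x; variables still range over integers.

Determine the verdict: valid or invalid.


Working backward. After the program, the postcondition ((3*k - 2 != 5 ==> pos - 3 != 2*k + pos + 3) && 2*pos + pos <= tot + 2) || ((!(3*j + j + 6 > -5)) ==> (1/2)*k + (3*j + 9) > -6) must hold; in canonical form it is ((3*k != 7 ==> 2*k != -6) && 3*pos <= tot + 2) || ((!(4*j > -11)) ==> 3*j + (1/2)*k > -15).
Before j := 2*j - 8: ((3*k != 7 ==> 2*k != -6) && 3*pos <= tot + 2) || ((!(8*j > 21)) ==> 6*j + (1/2)*k > 9)
Before skip: ((3*k != 7 ==> 2*k != -6) && 3*pos <= tot + 2) || ((!(8*j > 21)) ==> 6*j + (1/2)*k > 9)
Before k := k + k + 6: ((6*k != -11 ==> 4*k != -18) && 3*pos <= tot + 2) || ((!(8*j > 21)) ==> 6*j + k > 6)
Before j := 2*k + 7: ((6*k != -11 ==> 4*k != -18) && 3*pos <= tot + 2) || ((!(16*k > -35)) ==> 13*k > -36)
Before assert 3*pos - 2*k == 3*j - 3: 3*pos == 3*j + 2*k - 3 && (((6*k != -11 ==> 4*k != -18) && 3*pos <= tot + 2) || ((!(16*k > -35)) ==> 13*k > -36))
The weakest precondition is 3*pos == 3*j + 2*k - 3 && (((6*k != -11 ==> 4*k != -18) && 3*pos <= tot + 2) || ((!(16*k > -35)) ==> 13*k > -36)).
Check whether 3*pos == 2*k - 6 && (((6*k != -11 ==> 4*k != -18) && 3*pos <= tot + 2) || ((!(16*k > -35)) ==> 13*k > -36)) && j == -1 implies it.
Every state satisfying the precondition satisfies the weakest precondition: the implication holds.
Answer: valid


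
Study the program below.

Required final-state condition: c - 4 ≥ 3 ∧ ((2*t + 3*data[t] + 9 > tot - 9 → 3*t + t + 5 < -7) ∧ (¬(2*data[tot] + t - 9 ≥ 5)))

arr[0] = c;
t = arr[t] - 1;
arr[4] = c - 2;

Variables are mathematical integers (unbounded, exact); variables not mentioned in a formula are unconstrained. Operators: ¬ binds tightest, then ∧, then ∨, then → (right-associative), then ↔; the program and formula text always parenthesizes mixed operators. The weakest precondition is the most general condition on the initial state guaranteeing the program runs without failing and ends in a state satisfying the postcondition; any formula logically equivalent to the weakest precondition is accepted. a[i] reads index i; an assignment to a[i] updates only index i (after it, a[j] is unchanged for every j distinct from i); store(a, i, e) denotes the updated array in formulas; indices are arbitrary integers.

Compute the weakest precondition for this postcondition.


Working backward. After the program, the postcondition c - 4 ≥ 3 ∧ ((2*t + 3*data[t] + 9 > tot - 9 → 3*t + t + 5 < -7) ∧ (¬(2*data[tot] + t - 9 ≥ 5))) must hold; in canonical form it is c ≥ 7 ∧ (3*data[t] + 2*t > tot - 18 → 4*t < -12) ∧ (¬(2*data[tot] + t ≥ 14)).
Before arr[4] := c - 2: c ≥ 7 ∧ (3*data[t] + 2*t > tot - 18 → 4*t < -12) ∧ (¬(2*data[tot] + t ≥ 14))
Before t := arr[t] - 1: c ≥ 7 ∧ (2*arr[t] + 3*data[arr[t] - 1] > tot - 16 → 4*arr[t] < -8) ∧ (¬(arr[t] + 2*data[tot] ≥ 15))
Before arr[0] := c: c ≥ 7 ∧ (3*data[store(arr, 0, c)[t] - 1] + 2*store(arr, 0, c)[t] > tot - 16 → 4*store(arr, 0, c)[t] < -8) ∧ (¬(2*data[tot] + store(arr, 0, c)[t] ≥ 15))
Answer: WP = c ≥ 7 ∧ (3*data[store(arr, 0, c)[t] - 1] + 2*store(arr, 0, c)[t] > tot - 16 → 4*store(arr, 0, c)[t] < -8) ∧ (¬(2*data[tot] + store(arr, 0, c)[t] ≥ 15))


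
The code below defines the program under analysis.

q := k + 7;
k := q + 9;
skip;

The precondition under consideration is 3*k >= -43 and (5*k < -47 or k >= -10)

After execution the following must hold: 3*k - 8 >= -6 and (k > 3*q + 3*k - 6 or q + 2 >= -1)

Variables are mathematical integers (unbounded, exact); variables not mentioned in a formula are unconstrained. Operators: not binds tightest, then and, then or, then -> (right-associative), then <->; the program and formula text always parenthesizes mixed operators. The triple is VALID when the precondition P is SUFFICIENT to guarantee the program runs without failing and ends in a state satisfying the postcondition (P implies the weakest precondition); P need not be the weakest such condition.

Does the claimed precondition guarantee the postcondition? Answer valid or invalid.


Working backward. After the program, the postcondition 3*k - 8 >= -6 and (k > 3*q + 3*k - 6 or q + 2 >= -1) must hold; in canonical form it is 3*k >= 2 and (2*k + 3*q < 6 or q >= -3).
Before skip: 3*k >= 2 and (2*k + 3*q < 6 or q >= -3)
Before k := q + 9: 3*q >= -25 and (5*q < -12 or q >= -3)
Before q := k + 7: 3*k >= -46 and (5*k < -47 or k >= -10)
The weakest precondition is 3*k >= -46 and (5*k < -47 or k >= -10).
Check whether 3*k >= -43 and (5*k < -47 or k >= -10) implies it.
Every state satisfying the precondition satisfies the weakest precondition: the implication holds.
Answer: valid


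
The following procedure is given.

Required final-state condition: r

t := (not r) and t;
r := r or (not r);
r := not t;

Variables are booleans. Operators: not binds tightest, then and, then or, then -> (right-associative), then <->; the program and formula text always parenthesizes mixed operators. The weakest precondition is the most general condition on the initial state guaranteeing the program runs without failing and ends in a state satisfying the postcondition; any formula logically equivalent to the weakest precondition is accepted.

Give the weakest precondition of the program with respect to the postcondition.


Working backward. After the program, r must hold.
Before r := not t: not t
Before r := r or (not r): not t
Before t := (not r) and t: not ((not r) and t)
Answer: WP = not ((not r) and t)


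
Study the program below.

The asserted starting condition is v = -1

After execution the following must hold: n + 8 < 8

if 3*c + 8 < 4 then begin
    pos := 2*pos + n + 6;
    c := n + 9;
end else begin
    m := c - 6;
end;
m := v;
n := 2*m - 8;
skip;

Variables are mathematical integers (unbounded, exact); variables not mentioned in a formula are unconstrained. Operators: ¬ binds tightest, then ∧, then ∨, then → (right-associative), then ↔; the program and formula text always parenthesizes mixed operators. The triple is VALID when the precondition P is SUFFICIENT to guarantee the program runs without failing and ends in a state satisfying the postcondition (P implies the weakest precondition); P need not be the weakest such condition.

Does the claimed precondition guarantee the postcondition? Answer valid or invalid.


Working backward. After the program, the postcondition n + 8 < 8 must hold; in canonical form it is n < 0.
Before skip: n < 0
Before n := 2*m - 8: 2*m < 8
Before m := v: 2*v < 8
Then branch requires 2*v < 8; else branch requires 2*v < 8.
Before the if: (3*c < -4 → 2*v < 8) ∧ ((¬(3*c < -4)) → 2*v < 8)
The weakest precondition is (3*c < -4 → 2*v < 8) ∧ ((¬(3*c < -4)) → 2*v < 8).
Check whether v = -1 implies it.
Every state satisfying the precondition satisfies the weakest precondition: the implication holds.
Answer: valid


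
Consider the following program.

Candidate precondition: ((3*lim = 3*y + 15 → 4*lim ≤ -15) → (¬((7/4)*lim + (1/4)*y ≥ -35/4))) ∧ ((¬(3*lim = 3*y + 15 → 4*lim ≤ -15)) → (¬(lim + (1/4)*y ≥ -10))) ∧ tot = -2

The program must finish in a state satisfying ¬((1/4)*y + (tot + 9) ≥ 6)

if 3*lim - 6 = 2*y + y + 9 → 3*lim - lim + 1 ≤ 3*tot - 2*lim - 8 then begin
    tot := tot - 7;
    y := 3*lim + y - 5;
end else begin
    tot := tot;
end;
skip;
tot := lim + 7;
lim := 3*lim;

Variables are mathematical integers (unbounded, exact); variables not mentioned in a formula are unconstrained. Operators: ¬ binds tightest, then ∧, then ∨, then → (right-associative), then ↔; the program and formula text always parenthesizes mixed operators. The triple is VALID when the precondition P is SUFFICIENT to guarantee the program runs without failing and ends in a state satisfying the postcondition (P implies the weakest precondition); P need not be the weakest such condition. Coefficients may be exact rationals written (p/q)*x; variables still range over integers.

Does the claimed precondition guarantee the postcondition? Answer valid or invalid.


Working backward. After the program, the postcondition ¬((1/4)*y + (tot + 9) ≥ 6) must hold; in canonical form it is ¬(tot + (1/4)*y ≥ -3).
Before lim := 3*lim: ¬(tot + (1/4)*y ≥ -3)
Before tot := lim + 7: ¬(lim + (1/4)*y ≥ -10)
Before skip: ¬(lim + (1/4)*y ≥ -10)
Then branch requires ¬((7/4)*lim + (1/4)*y ≥ -35/4); else branch requires ¬(lim + (1/4)*y ≥ -10).
Before the if: ((3*lim = 3*y + 15 → 4*lim ≤ 3*tot - 9) → (¬((7/4)*lim + (1/4)*y ≥ -35/4))) ∧ ((¬(3*lim = 3*y + 15 → 4*lim ≤ 3*tot - 9)) → (¬(lim + (1/4)*y ≥ -10)))
The weakest precondition is ((3*lim = 3*y + 15 → 4*lim ≤ 3*tot - 9) → (¬((7/4)*lim + (1/4)*y ≥ -35/4))) ∧ ((¬(3*lim = 3*y + 15 → 4*lim ≤ 3*tot - 9)) → (¬(lim + (1/4)*y ≥ -10))).
Check whether ((3*lim = 3*y + 15 → 4*lim ≤ -15) → (¬((7/4)*lim + (1/4)*y ≥ -35/4))) ∧ ((¬(3*lim = 3*y + 15 → 4*lim ≤ -15)) → (¬(lim + (1/4)*y ≥ -10))) ∧ tot = -2 implies it.
Every state satisfying the precondition satisfies the weakest precondition: the implication holds.
Answer: valid


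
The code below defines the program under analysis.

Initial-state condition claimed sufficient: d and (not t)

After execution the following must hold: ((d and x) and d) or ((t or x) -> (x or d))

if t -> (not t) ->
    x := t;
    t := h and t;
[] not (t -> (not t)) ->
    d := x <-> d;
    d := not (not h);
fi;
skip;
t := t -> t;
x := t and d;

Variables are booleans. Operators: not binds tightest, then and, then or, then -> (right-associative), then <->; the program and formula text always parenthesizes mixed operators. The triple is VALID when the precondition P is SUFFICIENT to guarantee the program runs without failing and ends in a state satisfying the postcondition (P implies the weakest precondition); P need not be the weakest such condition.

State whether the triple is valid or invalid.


Working backward. After the program, the postcondition ((d and x) and d) or ((t or x) -> (x or d)) must hold; in canonical form it is (d and x) or ((t or x) -> (x or d)).
Before x := t and d: (d and t) or ((t or (t and d)) -> ((t and d) or d))
Before t := t -> t: d
Before skip: d
Then branch requires d; else branch requires h.
Before the if: ((t -> (not t)) -> d) and ((not (t -> (not t))) -> h)
The weakest precondition is ((t -> (not t)) -> d) and ((not (t -> (not t))) -> h).
Check whether d and (not t) implies it.
Every state satisfying the precondition satisfies the weakest precondition: the implication holds.
Answer: valid


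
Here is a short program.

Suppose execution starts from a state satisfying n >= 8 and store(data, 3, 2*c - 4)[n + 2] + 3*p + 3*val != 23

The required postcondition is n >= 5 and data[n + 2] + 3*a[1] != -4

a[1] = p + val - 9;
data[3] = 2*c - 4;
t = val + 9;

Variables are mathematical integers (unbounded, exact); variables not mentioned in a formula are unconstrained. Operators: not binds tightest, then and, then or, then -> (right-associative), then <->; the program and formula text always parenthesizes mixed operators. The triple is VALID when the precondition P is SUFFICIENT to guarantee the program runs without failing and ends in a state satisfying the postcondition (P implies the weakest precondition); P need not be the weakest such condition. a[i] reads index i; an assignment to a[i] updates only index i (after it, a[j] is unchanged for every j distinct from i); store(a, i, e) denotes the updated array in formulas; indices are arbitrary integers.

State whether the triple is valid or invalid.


Working backward. After the program, the postcondition n >= 5 and data[n + 2] + 3*a[1] != -4 must hold; in canonical form it is n >= 5 and 3*a[1] + data[n + 2] != -4.
Before t := val + 9: n >= 5 and 3*a[1] + data[n + 2] != -4
Before data[3] := 2*c - 4: n >= 5 and 3*a[1] + store(data, 3, 2*c - 4)[n + 2] != -4
Before a[1] := p + val - 9: n >= 5 and store(data, 3, 2*c - 4)[n + 2] + 3*p + 3*val != 23
The weakest precondition is n >= 5 and store(data, 3, 2*c - 4)[n + 2] + 3*p + 3*val != 23.
Check whether n >= 8 and store(data, 3, 2*c - 4)[n + 2] + 3*p + 3*val != 23 implies it.
Every state satisfying the precondition satisfies the weakest precondition: the implication holds.
Answer: valid


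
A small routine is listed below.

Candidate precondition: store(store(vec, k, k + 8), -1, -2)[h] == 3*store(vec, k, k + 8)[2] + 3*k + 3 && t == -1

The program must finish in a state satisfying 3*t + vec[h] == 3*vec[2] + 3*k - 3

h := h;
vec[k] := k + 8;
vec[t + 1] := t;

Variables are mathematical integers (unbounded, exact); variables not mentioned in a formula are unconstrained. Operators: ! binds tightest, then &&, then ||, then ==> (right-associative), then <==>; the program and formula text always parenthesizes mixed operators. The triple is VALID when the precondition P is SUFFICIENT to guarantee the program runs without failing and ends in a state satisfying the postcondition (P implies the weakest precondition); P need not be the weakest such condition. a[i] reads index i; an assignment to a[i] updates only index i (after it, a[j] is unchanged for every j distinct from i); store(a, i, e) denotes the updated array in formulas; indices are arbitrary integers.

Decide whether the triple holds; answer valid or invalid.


Working backward. After the program, the postcondition 3*t + vec[h] == 3*vec[2] + 3*k - 3 must hold; in canonical form it is vec[h] + 3*t == 3*vec[2] + 3*k - 3.
Before vec[t + 1] := t: store(vec, t + 1, t)[h] + 3*t == 3*store(vec, t + 1, t)[2] + 3*k - 3
Before vec[k] := k + 8: store(store(vec, k, k + 8), t + 1, t)[h] + 3*t == 3*store(store(vec, k, k + 8), t + 1, t)[2] + 3*k - 3
Before h := h: store(store(vec, k, k + 8), t + 1, t)[h] + 3*t == 3*store(store(vec, k, k + 8), t + 1, t)[2] + 3*k - 3
The weakest precondition is store(store(vec, k, k + 8), t + 1, t)[h] + 3*t == 3*store(store(vec, k, k + 8), t + 1, t)[2] + 3*k - 3.
Check whether store(store(vec, k, k + 8), -1, -2)[h] == 3*store(vec, k, k + 8)[2] + 3*k + 3 && t == -1 implies it.
Countermodel: at the initial state h = 5, k = -12044, t = -1, vec = {[-12044] = 4, [-1] = 4, [0] = 4, [2] = 18258, [5] = 18645, elsewhere 4}, the precondition holds but the weakest precondition fails.
Answer: invalid


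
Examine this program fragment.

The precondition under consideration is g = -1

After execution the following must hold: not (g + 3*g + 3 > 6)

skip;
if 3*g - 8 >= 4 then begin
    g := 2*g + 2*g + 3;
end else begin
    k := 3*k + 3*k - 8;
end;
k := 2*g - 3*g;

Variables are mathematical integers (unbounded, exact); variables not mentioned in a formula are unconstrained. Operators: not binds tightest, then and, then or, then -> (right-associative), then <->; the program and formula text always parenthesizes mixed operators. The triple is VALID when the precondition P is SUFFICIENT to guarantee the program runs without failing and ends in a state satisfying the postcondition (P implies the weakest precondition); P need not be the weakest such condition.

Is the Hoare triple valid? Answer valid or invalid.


Working backward. After the program, the postcondition not (g + 3*g + 3 > 6) must hold; in canonical form it is not (4*g > 3).
Before k := 2*g - 3*g: not (4*g > 3)
Then branch requires not (16*g > -9); else branch requires not (4*g > 3).
Before the if: (3*g >= 12 -> (not (16*g > -9))) and ((not (3*g >= 12)) -> (not (4*g > 3)))
Before skip: (3*g >= 12 -> (not (16*g > -9))) and ((not (3*g >= 12)) -> (not (4*g > 3)))
The weakest precondition is (3*g >= 12 -> (not (16*g > -9))) and ((not (3*g >= 12)) -> (not (4*g > 3))).
Check whether g = -1 implies it.
Every state satisfying the precondition satisfies the weakest precondition: the implication holds.
Answer: valid


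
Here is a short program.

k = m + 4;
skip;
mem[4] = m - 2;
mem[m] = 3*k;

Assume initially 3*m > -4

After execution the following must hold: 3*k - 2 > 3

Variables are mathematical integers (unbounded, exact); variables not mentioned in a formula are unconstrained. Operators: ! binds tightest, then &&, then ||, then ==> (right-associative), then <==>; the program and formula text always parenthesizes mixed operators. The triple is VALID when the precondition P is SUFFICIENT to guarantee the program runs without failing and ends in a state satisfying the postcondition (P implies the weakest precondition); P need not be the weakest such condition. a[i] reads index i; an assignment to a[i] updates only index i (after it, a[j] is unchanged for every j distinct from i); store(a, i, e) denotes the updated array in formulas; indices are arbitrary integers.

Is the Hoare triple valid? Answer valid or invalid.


Working backward. After the program, the postcondition 3*k - 2 > 3 must hold; in canonical form it is 3*k > 5.
Before mem[m] := 3*k: 3*k > 5
Before mem[4] := m - 2: 3*k > 5
Before skip: 3*k > 5
Before k := m + 4: 3*m > -7
The weakest precondition is 3*m > -7.
Check whether 3*m > -4 implies it.
Every state satisfying the precondition satisfies the weakest precondition: the implication holds.
Answer: valid


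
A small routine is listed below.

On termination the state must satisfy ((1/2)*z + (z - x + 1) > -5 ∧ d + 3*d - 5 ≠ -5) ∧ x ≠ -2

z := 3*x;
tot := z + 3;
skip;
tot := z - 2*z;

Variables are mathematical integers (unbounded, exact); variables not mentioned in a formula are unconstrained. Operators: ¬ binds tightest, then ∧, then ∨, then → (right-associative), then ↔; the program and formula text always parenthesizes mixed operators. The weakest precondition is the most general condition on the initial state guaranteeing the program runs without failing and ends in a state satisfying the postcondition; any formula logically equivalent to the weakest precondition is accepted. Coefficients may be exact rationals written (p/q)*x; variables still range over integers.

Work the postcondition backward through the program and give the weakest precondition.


Working backward. After the program, the postcondition ((1/2)*z + (z - x + 1) > -5 ∧ d + 3*d - 5 ≠ -5) ∧ x ≠ -2 must hold; in canonical form it is (3/2)*z > x - 6 ∧ 4*d ≠ 0 ∧ x ≠ -2.
Before tot := z - 2*z: (3/2)*z > x - 6 ∧ 4*d ≠ 0 ∧ x ≠ -2
Before skip: (3/2)*z > x - 6 ∧ 4*d ≠ 0 ∧ x ≠ -2
Before tot := z + 3: (3/2)*z > x - 6 ∧ 4*d ≠ 0 ∧ x ≠ -2
Before z := 3*x: (7/2)*x > -6 ∧ 4*d ≠ 0 ∧ x ≠ -2
Answer: WP = (7/2)*x > -6 ∧ 4*d ≠ 0 ∧ x ≠ -2


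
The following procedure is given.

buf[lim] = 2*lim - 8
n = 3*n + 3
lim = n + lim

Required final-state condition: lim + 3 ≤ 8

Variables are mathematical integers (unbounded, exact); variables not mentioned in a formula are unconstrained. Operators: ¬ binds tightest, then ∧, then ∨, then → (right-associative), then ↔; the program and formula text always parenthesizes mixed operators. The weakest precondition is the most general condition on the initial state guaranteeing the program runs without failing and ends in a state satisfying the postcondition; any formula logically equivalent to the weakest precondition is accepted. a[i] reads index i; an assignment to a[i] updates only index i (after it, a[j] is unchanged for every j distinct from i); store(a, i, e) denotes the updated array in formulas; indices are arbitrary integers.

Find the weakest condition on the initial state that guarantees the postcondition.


Working backward. After the program, the postcondition lim + 3 ≤ 8 must hold; in canonical form it is lim ≤ 5.
Before lim := n + lim: lim + n ≤ 5
Before n := 3*n + 3: lim + 3*n ≤ 2
Before buf[lim] := 2*lim - 8: lim + 3*n ≤ 2
Answer: WP = lim + 3*n ≤ 2


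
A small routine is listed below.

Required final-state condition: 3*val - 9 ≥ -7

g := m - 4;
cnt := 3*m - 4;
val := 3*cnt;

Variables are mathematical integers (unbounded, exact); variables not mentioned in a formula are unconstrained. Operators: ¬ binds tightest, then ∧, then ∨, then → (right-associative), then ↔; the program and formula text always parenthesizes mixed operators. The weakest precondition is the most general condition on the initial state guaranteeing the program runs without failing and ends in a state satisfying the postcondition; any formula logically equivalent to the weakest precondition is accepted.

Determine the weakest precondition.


Working backward. After the program, the postcondition 3*val - 9 ≥ -7 must hold; in canonical form it is 3*val ≥ 2.
Before val := 3*cnt: 9*cnt ≥ 2
Before cnt := 3*m - 4: 27*m ≥ 38
Before g := m - 4: 27*m ≥ 38
Answer: WP = 27*m ≥ 38


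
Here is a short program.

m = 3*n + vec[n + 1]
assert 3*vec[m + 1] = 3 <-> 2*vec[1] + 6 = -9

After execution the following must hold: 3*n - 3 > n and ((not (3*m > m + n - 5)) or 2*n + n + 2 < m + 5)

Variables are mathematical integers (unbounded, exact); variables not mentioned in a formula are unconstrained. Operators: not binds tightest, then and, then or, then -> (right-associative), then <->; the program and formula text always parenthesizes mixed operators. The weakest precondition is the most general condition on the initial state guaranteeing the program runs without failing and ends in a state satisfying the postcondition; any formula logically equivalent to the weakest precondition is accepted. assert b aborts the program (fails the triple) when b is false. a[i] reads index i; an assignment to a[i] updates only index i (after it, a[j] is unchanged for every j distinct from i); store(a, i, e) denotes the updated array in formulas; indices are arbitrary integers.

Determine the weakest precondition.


Working backward. After the program, the postcondition 3*n - 3 > n and ((not (3*m > m + n - 5)) or 2*n + n + 2 < m + 5) must hold; in canonical form it is 2*n > 3 and ((not (2*m > n - 5)) or 3*n < m + 3).
Before assert 3*vec[m + 1] = 3 <-> 2*vec[1] + 6 = -9: (3*vec[m + 1] = 3 <-> 2*vec[1] = -15) and 2*n > 3 and ((not (2*m > n - 5)) or 3*n < m + 3)
Before m := 3*n + vec[n + 1]: (3*vec[vec[n + 1] + 3*n + 1] = 3 <-> 2*vec[1] = -15) and 2*n > 3 and ((not (2*vec[n + 1] + 5*n > -5)) or vec[n + 1] > -3)
Answer: WP = (3*vec[vec[n + 1] + 3*n + 1] = 3 <-> 2*vec[1] = -15) and 2*n > 3 and ((not (2*vec[n + 1] + 5*n > -5)) or vec[n + 1] > -3)


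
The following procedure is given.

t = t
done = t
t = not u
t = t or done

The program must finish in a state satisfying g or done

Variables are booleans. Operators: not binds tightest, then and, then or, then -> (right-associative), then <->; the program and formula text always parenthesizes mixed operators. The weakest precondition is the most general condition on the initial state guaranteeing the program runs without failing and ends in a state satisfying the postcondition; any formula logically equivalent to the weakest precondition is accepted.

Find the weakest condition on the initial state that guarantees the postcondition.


Working backward. After the program, g or done must hold.
Before t := t or done: g or done
Before t := not u: g or done
Before done := t: g or t
Before t := t: g or t
Answer: WP = g or t
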